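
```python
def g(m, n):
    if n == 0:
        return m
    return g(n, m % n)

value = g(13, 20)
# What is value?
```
Call trace:
g(m=13, n=20)
  g(m=20, n=13)
    g(m=13, n=7)
      g(m=7, n=6)
        g(m=6, n=1)
          g(m=1, n=0)
          -> return 1
        -> return 1
      -> return 1
    -> return 1
  -> return 1
-> return 1

Final answer: 1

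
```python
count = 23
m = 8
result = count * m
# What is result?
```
Trace:
  count=23
  count=23, m=8
  count=23, m=8, result=184

Final answer: 184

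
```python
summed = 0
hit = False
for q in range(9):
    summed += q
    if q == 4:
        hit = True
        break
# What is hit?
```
Trace:
  summed=0
  summed=0, hit=False
  summed=0, hit=False, q=0
  summed=1, hit=False, q=1
  summed=3, hit=False, q=2
  summed=6, hit=False, q=3
  summed=10, hit=True, q=4

Final answer: True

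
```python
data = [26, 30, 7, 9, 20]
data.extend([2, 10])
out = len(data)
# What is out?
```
Trace:
  data=[26, 30, 7, 9, 20]
  data=[26, 30, 7, 9, 20, 2, 10]
  data=[26, 30, 7, 9, 20, 2, 10], out=7

Final answer: 7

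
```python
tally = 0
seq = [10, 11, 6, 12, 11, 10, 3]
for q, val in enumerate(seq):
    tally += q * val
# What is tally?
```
Trace:
  tally=0
  tally=0, q=0, val=10
  tally=11, q=1, val=11
  tally=23, q=2, val=6
  tally=59, q=3, val=12
  tally=103, q=4, val=11
  tally=153, q=5, val=10
  tally=171, q=6, val=3

Final answer: 171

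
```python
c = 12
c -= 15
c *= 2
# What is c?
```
Trace:
  c=12
  c=-3
  c=-6

Final answer: -6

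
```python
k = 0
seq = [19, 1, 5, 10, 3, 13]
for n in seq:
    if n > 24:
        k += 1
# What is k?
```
Trace:
  k=0
  k=0, n=19
  k=0, n=1
  k=0, n=5
  k=0, n=10
  k=0, n=3
  k=0, n=13

Final answer: 0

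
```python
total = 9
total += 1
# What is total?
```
Trace:
  total=9
  total=10

Final answer: 10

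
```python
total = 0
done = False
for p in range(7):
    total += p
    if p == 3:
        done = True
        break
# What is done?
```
Trace:
  total=0
  total=0, done=False
  total=0, done=False, p=0
  total=1, done=False, p=1
  total=3, done=False, p=2
  total=6, done=True, p=3

Final answer: True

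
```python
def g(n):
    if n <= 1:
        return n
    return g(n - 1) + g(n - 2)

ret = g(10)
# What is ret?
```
Call trace (a repeated sub-call is expanded the first time; later identical calls just restate its return value):
g(n=10)
  g(n=9)
    g(n=8)
      g(n=7)
        g(n=6)
          g(n=5)
            g(n=4)
              g(n=3)
                g(n=2)
                  g(n=1)
                  -> return 1
                  g(n=0)
                  -> return 0
                -> return 1
                g(n=1)
                -> return 1
              -> return 2
              g(n=2) -> return 1  (same call as traced above)
            -> return 3
            g(n=3) -> return 2  (same call as traced above)
          -> return 5
          g(n=4) -> return 3  (same call as traced above)
        -> return 8
        g(n=5) -> return 5  (same call as traced above)
      -> return 13
      g(n=6) -> return 8  (same call as traced above)
    -> return 21
    g(n=7) -> return 13  (same call as traced above)
  -> return 34
  g(n=8) -> return 21  (same call as traced above)
-> return 55

Final answer: 55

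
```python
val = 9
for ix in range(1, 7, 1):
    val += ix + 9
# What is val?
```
Trace:
  val=9
  val=19, ix=1
  val=30, ix=2
  val=42, ix=3
  val=55, ix=4
  val=69, ix=5
  val=84, ix=6

Final answer: 84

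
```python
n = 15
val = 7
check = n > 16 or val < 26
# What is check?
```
Trace:
  n=15
  n=15, val=7
  n=15, val=7, check=True

Final answer: True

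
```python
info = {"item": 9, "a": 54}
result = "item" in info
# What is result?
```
Trace:
  info={'item': 9, 'a': 54}
  info={'item': 9, 'a': 54}, result=True

Final answer: True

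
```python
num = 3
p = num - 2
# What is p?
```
Trace:
  num=3
  num=3, p=1

Final answer: 1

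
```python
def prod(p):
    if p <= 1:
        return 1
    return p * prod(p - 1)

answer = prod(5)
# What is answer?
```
Call trace:
prod(p=5)
  prod(p=4)
    prod(p=3)
      prod(p=2)
        prod(p=1)
        -> return 1
      -> return 2
    -> return 6
  -> return 24
-> return 120

Final answer: 120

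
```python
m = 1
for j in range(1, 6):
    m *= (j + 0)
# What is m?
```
Trace:
  m=1
  m=1, j=1
  m=2, j=2
  m=6, j=3
  m=24, j=4
  m=120, j=5

Final answer: 120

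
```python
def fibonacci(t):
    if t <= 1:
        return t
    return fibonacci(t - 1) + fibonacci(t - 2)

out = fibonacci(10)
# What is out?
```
Call trace (a repeated sub-call is expanded the first time; later identical calls just restate its return value):
fibonacci(t=10)
  fibonacci(t=9)
    fibonacci(t=8)
      fibonacci(t=7)
        fibonacci(t=6)
          fibonacci(t=5)
            fibonacci(t=4)
              fibonacci(t=3)
                fibonacci(t=2)
                  fibonacci(t=1)
                  -> return 1
                  fibonacci(t=0)
                  -> return 0
                -> return 1
                fibonacci(t=1)
                -> return 1
              -> return 2
              fibonacci(t=2) -> return 1  (same call as traced above)
            -> return 3
            fibonacci(t=3) -> return 2  (same call as traced above)
          -> return 5
          fibonacci(t=4) -> return 3  (same call as traced above)
        -> return 8
        fibonacci(t=5) -> return 5  (same call as traced above)
      -> return 13
      fibonacci(t=6) -> return 8  (same call as traced above)
    -> return 21
    fibonacci(t=7) -> return 13  (same call as traced above)
  -> return 34
  fibonacci(t=8) -> return 21  (same call as traced above)
-> return 55

Final answer: 55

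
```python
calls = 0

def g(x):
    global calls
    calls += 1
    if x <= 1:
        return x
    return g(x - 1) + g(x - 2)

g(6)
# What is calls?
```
Call trace (a repeated sub-call is expanded the first time; later identical calls just restate its return value):
g(x=6)
  g(x=5)
    g(x=4)
      g(x=3)
        g(x=2)
          g(x=1)
          -> return 1
          g(x=0)
          -> return 0
        -> return 1
        g(x=1)
        -> return 1
      -> return 2
      g(x=2) -> return 1  (same call as traced above)
    -> return 3
    g(x=3) -> return 2  (same call as traced above)
  -> return 5
  g(x=4) -> return 3  (same call as traced above)
-> return 8

calls is incremented once per call, so count the calls in each subtree. Let C(x) = number of calls made by g(x).
C(0) = C(1) = 1 (base case, no recursion); C(x) = 1 + C(x - 1) + C(x - 2) otherwise.
C(2) = 1 + C(1) + C(0) = 1 + 1 + 1 = 3
C(3) = 1 + C(2) + C(1) = 1 + 3 + 1 = 5
C(4) = 1 + C(3) + C(2) = 1 + 5 + 3 = 9
C(5) = 1 + C(4) + C(3) = 1 + 9 + 5 = 15
C(6) = 1 + C(5) + C(4) = 1 + 15 + 9 = 25
calls = C(6) = 25

Final answer: 25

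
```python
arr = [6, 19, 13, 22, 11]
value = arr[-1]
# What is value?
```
Trace:
  arr=[6, 19, 13, 22, 11]
  arr=[6, 19, 13, 22, 11], value=11

Final answer: 11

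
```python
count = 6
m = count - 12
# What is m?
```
Trace:
  count=6
  count=6, m=-6

Final answer: -6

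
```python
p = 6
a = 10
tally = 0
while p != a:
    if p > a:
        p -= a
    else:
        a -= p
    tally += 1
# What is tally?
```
Trace:
  p=6
  p=6, a=10
  p=6, a=10, tally=0
  p=6, a=4, tally=1
  p=2, a=4, tally=2
  p=2, a=2, tally=3

Final answer: 3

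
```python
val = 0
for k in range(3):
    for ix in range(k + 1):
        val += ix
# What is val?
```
Trace:
  val=0
  val=0, k=0, ix=0
  val=0, k=1, ix=0
  val=1, k=1, ix=1
  val=1, k=2, ix=0
  val=2, k=2, ix=1
  val=4, k=2, ix=2

Final answer: 4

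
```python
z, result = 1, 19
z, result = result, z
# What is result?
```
Trace:
  z=1, result=19
  z=19, result=1

Final answer: 1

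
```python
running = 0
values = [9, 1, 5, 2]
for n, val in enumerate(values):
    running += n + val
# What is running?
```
Trace:
  running=0
  running=9, n=0, val=9
  running=11, n=1, val=1
  running=18, n=2, val=5
  running=23, n=3, val=2

Final answer: 23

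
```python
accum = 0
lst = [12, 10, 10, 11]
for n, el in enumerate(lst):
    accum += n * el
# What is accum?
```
Trace:
  accum=0
  accum=0, n=0, el=12
  accum=10, n=1, el=10
  accum=30, n=2, el=10
  accum=63, n=3, el=11

Final answer: 63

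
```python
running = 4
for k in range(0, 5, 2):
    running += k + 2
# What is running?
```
Trace:
  running=4
  running=6, k=0
  running=10, k=2
  running=16, k=4

Final answer: 16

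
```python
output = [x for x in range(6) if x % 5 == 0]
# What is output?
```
Trace:
  x=0
  x=1
  x=2
  x=3
  x=4
  x=5
  output=[0, 5]

Final answer: [0, 5]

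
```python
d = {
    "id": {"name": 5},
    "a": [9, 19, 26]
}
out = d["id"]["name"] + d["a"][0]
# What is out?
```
Trace:
  d={'id': {'name': 5}, 'a': [9, 19, 26]}
  d={'id': {'name': 5}, 'a': [9, 19, 26]}, out=14

Final answer: 14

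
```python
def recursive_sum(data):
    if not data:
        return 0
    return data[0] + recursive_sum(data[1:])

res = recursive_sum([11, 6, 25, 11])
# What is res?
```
Call trace:
recursive_sum(data=[11, 6, 25, 11])
  recursive_sum(data=[6, 25, 11])
    recursive_sum(data=[25, 11])
      recursive_sum(data=[11])
        recursive_sum(data=[])
        -> return 0
      -> return 11
    -> return 36
  -> return 42
-> return 53

Final answer: 53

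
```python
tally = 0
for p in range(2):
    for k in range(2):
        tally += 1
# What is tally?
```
Trace:
  tally=0
  tally=1, p=0, k=0
  tally=2, p=0, k=1
  tally=3, p=1, k=0
  tally=4, p=1, k=1

Final answer: 4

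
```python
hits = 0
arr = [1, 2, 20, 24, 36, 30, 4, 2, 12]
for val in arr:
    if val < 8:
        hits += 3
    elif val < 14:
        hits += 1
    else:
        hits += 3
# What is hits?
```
Trace:
  hits=0
  hits=3, val=1
  hits=6, val=2
  hits=9, val=20
  hits=12, val=24
  hits=15, val=36
  hits=18, val=30
  hits=21, val=4
  hits=24, val=2
  hits=25, val=12

Final answer: 25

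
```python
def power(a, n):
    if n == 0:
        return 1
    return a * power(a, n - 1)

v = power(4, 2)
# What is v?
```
Call trace:
power(a=4, n=2)
  power(a=4, n=1)
    power(a=4, n=0)
    -> return 1
  -> return 4
-> return 16

Final answer: 16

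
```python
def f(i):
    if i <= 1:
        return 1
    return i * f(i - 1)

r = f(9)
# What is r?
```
Call trace:
f(i=9)
  f(i=8)
    f(i=7)
      f(i=6)
        f(i=5)
          f(i=4)
            f(i=3)
              f(i=2)
                f(i=1)
                -> return 1
              -> return 2
            -> return 6
          -> return 24
        -> return 120
      -> return 720
    -> return 5040
  -> return 40320
-> return 362880

Final answer: 362880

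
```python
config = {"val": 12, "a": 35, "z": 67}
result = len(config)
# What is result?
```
Trace:
  config={'val': 12, 'a': 35, 'z': 67}
  config={'val': 12, 'a': 35, 'z': 67}, result=3

Final answer: 3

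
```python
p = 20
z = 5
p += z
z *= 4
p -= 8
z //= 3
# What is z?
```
Trace:
  p=20
  p=20, z=5
  p=25, z=5
  p=25, z=20
  p=17, z=20
  p=17, z=6

Final answer: 6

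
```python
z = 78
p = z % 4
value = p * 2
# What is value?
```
Trace:
  z=78
  z=78, p=2
  z=78, p=2, value=4

Final answer: 4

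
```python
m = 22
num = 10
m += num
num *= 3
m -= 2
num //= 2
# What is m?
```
Trace:
  m=22
  m=22, num=10
  m=32, num=10
  m=32, num=30
  m=30, num=30
  m=30, num=15

Final answer: 30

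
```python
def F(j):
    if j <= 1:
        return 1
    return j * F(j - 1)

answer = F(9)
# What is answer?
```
Call trace:
F(j=9)
  F(j=8)
    F(j=7)
      F(j=6)
        F(j=5)
          F(j=4)
            F(j=3)
              F(j=2)
                F(j=1)
                -> return 1
              -> return 2
            -> return 6
          -> return 24
        -> return 120
      -> return 720
    -> return 5040
  -> return 40320
-> return 362880

Final answer: 362880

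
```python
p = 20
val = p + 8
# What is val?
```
Trace:
  p=20
  p=20, val=28

Final answer: 28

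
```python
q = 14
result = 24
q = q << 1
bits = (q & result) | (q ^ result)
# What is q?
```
Trace:
  q=14
  q=14, result=24
  q=28, result=24
  q=28, result=24, bits=28

Final answer: 28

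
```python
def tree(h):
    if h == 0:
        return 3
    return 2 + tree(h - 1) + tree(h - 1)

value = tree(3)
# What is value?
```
Call trace (a repeated sub-call is expanded the first time; later identical calls just restate its return value):
tree(h=3)
  tree(h=2)
    tree(h=1)
      tree(h=0)
      -> return 3
      tree(h=0)
      -> return 3
    -> return 8
    tree(h=1) -> return 8  (same call as traced above)
  -> return 18
  tree(h=2) -> return 18  (same call as traced above)
-> return 38

Final answer: 38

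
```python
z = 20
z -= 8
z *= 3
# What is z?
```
Trace:
  z=20
  z=12
  z=36

Final answer: 36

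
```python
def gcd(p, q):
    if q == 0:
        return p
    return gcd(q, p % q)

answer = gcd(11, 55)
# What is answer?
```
Call trace:
gcd(p=11, q=55)
  gcd(p=55, q=11)
    gcd(p=11, q=0)
    -> return 11
  -> return 11
-> return 11

Final answer: 11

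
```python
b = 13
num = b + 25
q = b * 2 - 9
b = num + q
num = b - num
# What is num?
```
Trace:
  b=13
  b=13, num=38
  b=13, num=38, q=17
  b=55, num=38, q=17
  b=55, num=17, q=17

Final answer: 17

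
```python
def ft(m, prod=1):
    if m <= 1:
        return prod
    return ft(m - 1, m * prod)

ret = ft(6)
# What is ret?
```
Call trace:
ft(m=6, prod=1)
  ft(m=5, prod=6)
    ft(m=4, prod=30)
      ft(m=3, prod=120)
        ft(m=2, prod=360)
          ft(m=1, prod=720)
          -> return 720
        -> return 720
      -> return 720
    -> return 720
  -> return 720
-> return 720

Final answer: 720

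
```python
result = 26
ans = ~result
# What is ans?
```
Trace:
  result=26
  result=26, ans=-27

Final answer: -27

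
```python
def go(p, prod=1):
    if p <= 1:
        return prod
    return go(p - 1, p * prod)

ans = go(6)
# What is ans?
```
Call trace:
go(p=6, prod=1)
  go(p=5, prod=6)
    go(p=4, prod=30)
      go(p=3, prod=120)
        go(p=2, prod=360)
          go(p=1, prod=720)
          -> return 720
        -> return 720
      -> return 720
    -> return 720
  -> return 720
-> return 720

Final answer: 720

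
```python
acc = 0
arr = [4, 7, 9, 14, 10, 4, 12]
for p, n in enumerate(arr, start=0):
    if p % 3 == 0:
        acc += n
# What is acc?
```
Trace:
  acc=0
  acc=4, p=0, n=4
  acc=4, p=1, n=7
  acc=4, p=2, n=9
  acc=18, p=3, n=14
  acc=18, p=4, n=10
  acc=18, p=5, n=4
  acc=30, p=6, n=12

Final answer: 30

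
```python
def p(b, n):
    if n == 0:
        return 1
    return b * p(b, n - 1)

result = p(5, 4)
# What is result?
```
Call trace:
p(b=5, n=4)
  p(b=5, n=3)
    p(b=5, n=2)
      p(b=5, n=1)
        p(b=5, n=0)
        -> return 1
      -> return 5
    -> return 25
  -> return 125
-> return 625

Final answer: 625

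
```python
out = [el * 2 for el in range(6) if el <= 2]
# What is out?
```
Trace:
  el=0
  el=1
  el=2
  el=3
  el=4
  el=5
  out=[0, 2, 4]

Final answer: [0, 2, 4]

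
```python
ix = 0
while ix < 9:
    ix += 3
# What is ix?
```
Trace:
  ix=0
  ix=3
  ix=6
  ix=9

Final answer: 9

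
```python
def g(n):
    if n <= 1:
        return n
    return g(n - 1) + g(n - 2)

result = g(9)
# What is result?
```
Call trace (a repeated sub-call is expanded the first time; later identical calls just restate its return value):
g(n=9)
  g(n=8)
    g(n=7)
      g(n=6)
        g(n=5)
          g(n=4)
            g(n=3)
              g(n=2)
                g(n=1)
                -> return 1
                g(n=0)
                -> return 0
              -> return 1
              g(n=1)
              -> return 1
            -> return 2
            g(n=2) -> return 1  (same call as traced above)
          -> return 3
          g(n=3) -> return 2  (same call as traced above)
        -> return 5
        g(n=4) -> return 3  (same call as traced above)
      -> return 8
      g(n=5) -> return 5  (same call as traced above)
    -> return 13
    g(n=6) -> return 8  (same call as traced above)
  -> return 21
  g(n=7) -> return 13  (same call as traced above)
-> return 34

Final answer: 34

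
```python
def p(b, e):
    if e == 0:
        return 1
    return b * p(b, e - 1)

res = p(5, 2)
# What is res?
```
Call trace:
p(b=5, e=2)
  p(b=5, e=1)
    p(b=5, e=0)
    -> return 1
  -> return 5
-> return 25

Final answer: 25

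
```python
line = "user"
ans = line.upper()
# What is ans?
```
Trace:
  line='user'
  line='user', ans='USER'

Final answer: 'USER'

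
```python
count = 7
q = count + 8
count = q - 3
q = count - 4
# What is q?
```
Trace:
  count=7
  count=7, q=15
  count=12, q=15
  count=12, q=8

Final answer: 8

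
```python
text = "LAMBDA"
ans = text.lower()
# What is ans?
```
Trace:
  text='LAMBDA'
  text='LAMBDA', ans='lambda'

Final answer: 'lambda'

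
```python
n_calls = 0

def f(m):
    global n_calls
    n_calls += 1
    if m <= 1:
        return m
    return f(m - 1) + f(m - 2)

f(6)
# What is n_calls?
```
Call trace (a repeated sub-call is expanded the first time; later identical calls just restate its return value):
f(m=6)
  f(m=5)
    f(m=4)
      f(m=3)
        f(m=2)
          f(m=1)
          -> return 1
          f(m=0)
          -> return 0
        -> return 1
        f(m=1)
        -> return 1
      -> return 2
      f(m=2) -> return 1  (same call as traced above)
    -> return 3
    f(m=3) -> return 2  (same call as traced above)
  -> return 5
  f(m=4) -> return 3  (same call as traced above)
-> return 8

n_calls is incremented once per call, so count the calls in each subtree. Let C(m) = number of calls made by f(m).
C(0) = C(1) = 1 (base case, no recursion); C(m) = 1 + C(m - 1) + C(m - 2) otherwise.
C(2) = 1 + C(1) + C(0) = 1 + 1 + 1 = 3
C(3) = 1 + C(2) + C(1) = 1 + 3 + 1 = 5
C(4) = 1 + C(3) + C(2) = 1 + 5 + 3 = 9
C(5) = 1 + C(4) + C(3) = 1 + 9 + 5 = 15
C(6) = 1 + C(5) + C(4) = 1 + 15 + 9 = 25
n_calls = C(6) = 25

Final answer: 25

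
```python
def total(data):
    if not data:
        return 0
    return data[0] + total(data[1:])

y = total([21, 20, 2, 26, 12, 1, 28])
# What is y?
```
Call trace:
total(data=[21, 20, 2, 26, 12, 1, 28])
  total(data=[20, 2, 26, 12, 1, 28])
    total(data=[2, 26, 12, 1, 28])
      total(data=[26, 12, 1, 28])
        total(data=[12, 1, 28])
          total(data=[1, 28])
            total(data=[28])
              total(data=[])
              -> return 0
            -> return 28
          -> return 29
        -> return 41
      -> return 67
    -> return 69
  -> return 89
-> return 110

Final answer: 110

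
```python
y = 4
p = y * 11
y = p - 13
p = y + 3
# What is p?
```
Trace:
  y=4
  y=4, p=44
  y=31, p=44
  y=31, p=34

Final answer: 34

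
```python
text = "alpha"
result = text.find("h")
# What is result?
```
Trace:
  text='alpha'
  text='alpha', result=3

Final answer: 3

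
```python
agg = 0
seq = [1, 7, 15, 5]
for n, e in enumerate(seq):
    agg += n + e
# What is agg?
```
Trace:
  agg=0
  agg=1, n=0, e=1
  agg=9, n=1, e=7
  agg=26, n=2, e=15
  agg=34, n=3, e=5

Final answer: 34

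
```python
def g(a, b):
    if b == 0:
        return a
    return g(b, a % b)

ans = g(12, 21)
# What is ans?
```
Call trace:
g(a=12, b=21)
  g(a=21, b=12)
    g(a=12, b=9)
      g(a=9, b=3)
        g(a=3, b=0)
        -> return 3
      -> return 3
    -> return 3
  -> return 3
-> return 3

Final answer: 3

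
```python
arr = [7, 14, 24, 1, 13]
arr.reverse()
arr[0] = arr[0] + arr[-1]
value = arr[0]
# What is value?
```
Trace:
  arr=[7, 14, 24, 1, 13]
  arr=[13, 1, 24, 14, 7]
  arr=[20, 1, 24, 14, 7]
  arr=[20, 1, 24, 14, 7], value=20

Final answer: 20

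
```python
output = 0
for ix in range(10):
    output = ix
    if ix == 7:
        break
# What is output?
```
Trace:
  output=0
  output=0, ix=0
  output=1, ix=1
  output=2, ix=2
  output=3, ix=3
  output=4, ix=4
  output=5, ix=5
  output=6, ix=6
  output=7, ix=7

Final answer: 7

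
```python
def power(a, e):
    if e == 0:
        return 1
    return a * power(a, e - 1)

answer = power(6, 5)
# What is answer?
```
Call trace:
power(a=6, e=5)
  power(a=6, e=4)
    power(a=6, e=3)
      power(a=6, e=2)
        power(a=6, e=1)
          power(a=6, e=0)
          -> return 1
        -> return 6
      -> return 36
    -> return 216
  -> return 1296
-> return 7776

Final answer: 7776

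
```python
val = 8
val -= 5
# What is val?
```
Trace:
  val=8
  val=3

Final answer: 3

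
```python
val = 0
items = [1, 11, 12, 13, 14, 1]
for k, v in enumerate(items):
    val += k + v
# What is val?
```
Trace:
  val=0
  val=1, k=0, v=1
  val=13, k=1, v=11
  val=27, k=2, v=12
  val=43, k=3, v=13
  val=61, k=4, v=14
  val=67, k=5, v=1

Final answer: 67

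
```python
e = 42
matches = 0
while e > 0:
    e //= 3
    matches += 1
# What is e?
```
Trace:
  e=42
  e=42, matches=0
  e=14, matches=1
  e=4, matches=2
  e=1, matches=3
  e=0, matches=4

Final answer: 0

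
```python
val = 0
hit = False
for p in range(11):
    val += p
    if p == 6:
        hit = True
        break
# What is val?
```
Trace:
  val=0
  val=0, hit=False
  val=0, hit=False, p=0
  val=1, hit=False, p=1
  val=3, hit=False, p=2
  val=6, hit=False, p=3
  val=10, hit=False, p=4
  val=15, hit=False, p=5
  val=21, hit=True, p=6

Final answer: 21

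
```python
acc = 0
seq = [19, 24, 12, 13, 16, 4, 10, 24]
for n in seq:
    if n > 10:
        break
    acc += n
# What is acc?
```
Trace:
  acc=0
  acc=0, n=19

Final answer: 0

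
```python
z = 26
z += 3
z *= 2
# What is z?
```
Trace:
  z=26
  z=29
  z=58

Final answer: 58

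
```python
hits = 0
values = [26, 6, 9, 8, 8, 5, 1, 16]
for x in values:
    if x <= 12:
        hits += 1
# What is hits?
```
Trace:
  hits=0
  hits=0, x=26
  hits=1, x=6
  hits=2, x=9
  hits=3, x=8
  hits=4, x=8
  hits=5, x=5
  hits=6, x=1
  hits=6, x=16

Final answer: 6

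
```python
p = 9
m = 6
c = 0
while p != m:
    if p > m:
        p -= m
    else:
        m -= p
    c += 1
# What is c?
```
Trace:
  p=9
  p=9, m=6
  p=9, m=6, c=0
  p=3, m=6, c=1
  p=3, m=3, c=2

Final answer: 2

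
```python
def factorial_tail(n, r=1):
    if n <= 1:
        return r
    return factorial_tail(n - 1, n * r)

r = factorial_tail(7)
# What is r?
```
Call trace:
factorial_tail(n=7, r=1)
  factorial_tail(n=6, r=7)
    factorial_tail(n=5, r=42)
      factorial_tail(n=4, r=210)
        factorial_tail(n=3, r=840)
          factorial_tail(n=2, r=2520)
            factorial_tail(n=1, r=5040)
            -> return 5040
          -> return 5040
        -> return 5040
      -> return 5040
    -> return 5040
  -> return 5040
-> return 5040

Final answer: 5040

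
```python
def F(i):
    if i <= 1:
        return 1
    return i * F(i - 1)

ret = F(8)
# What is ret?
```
Call trace:
F(i=8)
  F(i=7)
    F(i=6)
      F(i=5)
        F(i=4)
          F(i=3)
            F(i=2)
              F(i=1)
              -> return 1
            -> return 2
          -> return 6
        -> return 24
      -> return 120
    -> return 720
  -> return 5040
-> return 40320

Final answer: 40320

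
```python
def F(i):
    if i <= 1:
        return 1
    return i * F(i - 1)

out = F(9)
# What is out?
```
Call trace:
F(i=9)
  F(i=8)
    F(i=7)
      F(i=6)
        F(i=5)
          F(i=4)
            F(i=3)
              F(i=2)
                F(i=1)
                -> return 1
              -> return 2
            -> return 6
          -> return 24
        -> return 120
      -> return 720
    -> return 5040
  -> return 40320
-> return 362880

Final answer: 362880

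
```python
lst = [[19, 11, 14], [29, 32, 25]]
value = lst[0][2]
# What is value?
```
Trace:
  lst=[[19, 11, 14], [29, 32, 25]]
  lst=[[19, 11, 14], [29, 32, 25]], value=14

Final answer: 14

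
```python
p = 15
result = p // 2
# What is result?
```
Trace:
  p=15
  p=15, result=7

Final answer: 7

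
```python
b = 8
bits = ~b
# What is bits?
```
Trace:
  b=8
  b=8, bits=-9

Final answer: -9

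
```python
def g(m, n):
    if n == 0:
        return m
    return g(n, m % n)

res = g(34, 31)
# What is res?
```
Call trace:
g(m=34, n=31)
  g(m=31, n=3)
    g(m=3, n=1)
      g(m=1, n=0)
      -> return 1
    -> return 1
  -> return 1
-> return 1

Final answer: 1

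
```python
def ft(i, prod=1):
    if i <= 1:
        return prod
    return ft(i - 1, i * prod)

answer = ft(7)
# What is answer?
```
Call trace:
ft(i=7, prod=1)
  ft(i=6, prod=7)
    ft(i=5, prod=42)
      ft(i=4, prod=210)
        ft(i=3, prod=840)
          ft(i=2, prod=2520)
            ft(i=1, prod=5040)
            -> return 5040
          -> return 5040
        -> return 5040
      -> return 5040
    -> return 5040
  -> return 5040
-> return 5040

Final answer: 5040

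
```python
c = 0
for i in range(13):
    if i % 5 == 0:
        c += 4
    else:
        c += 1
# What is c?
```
Trace:
  c=0
  c=4, i=0
  c=5, i=1
  c=6, i=2
  c=7, i=3
  c=8, i=4
  c=12, i=5
  c=13, i=6
  c=14, i=7
  c=15, i=8
  c=16, i=9
  c=20, i=10
  c=21, i=11
  c=22, i=12

Final answer: 22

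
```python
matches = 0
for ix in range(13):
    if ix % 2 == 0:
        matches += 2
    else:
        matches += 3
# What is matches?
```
Trace:
  matches=0
  matches=2, ix=0
  matches=5, ix=1
  matches=7, ix=2
  matches=10, ix=3
  matches=12, ix=4
  matches=15, ix=5
  matches=17, ix=6
  matches=20, ix=7
  matches=22, ix=8
  matches=25, ix=9
  matches=27, ix=10
  matches=30, ix=11
  matches=32, ix=12

Final answer: 32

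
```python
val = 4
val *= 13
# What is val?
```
Trace:
  val=4
  val=52

Final answer: 52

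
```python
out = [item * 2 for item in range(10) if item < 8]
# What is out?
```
Trace:
  item=0
  item=1
  item=2
  item=3
  item=4
  item=5
  item=6
  item=7
  item=8
  item=9
  out=[0, 2, 4, 6, 8, 10, 12, 14]

Final answer: [0, 2, 4, 6, 8, 10, 12, 14]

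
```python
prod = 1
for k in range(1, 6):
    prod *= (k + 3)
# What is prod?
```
Trace:
  prod=1
  prod=4, k=1
  prod=20, k=2
  prod=120, k=3
  prod=840, k=4
  prod=6720, k=5

Final answer: 6720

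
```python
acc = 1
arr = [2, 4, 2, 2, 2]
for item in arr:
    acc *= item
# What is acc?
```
Trace:
  acc=1
  acc=2, item=2
  acc=8, item=4
  acc=16, item=2
  acc=32, item=2
  acc=64, item=2

Final answer: 64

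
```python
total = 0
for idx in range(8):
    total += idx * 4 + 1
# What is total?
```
Trace:
  total=0
  total=1, idx=0
  total=6, idx=1
  total=15, idx=2
  total=28, idx=3
  total=45, idx=4
  total=66, idx=5
  total=91, idx=6
  total=120, idx=7

Final answer: 120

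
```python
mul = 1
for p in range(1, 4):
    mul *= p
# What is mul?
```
Trace:
  mul=1
  mul=1, p=1
  mul=2, p=2
  mul=6, p=3

Final answer: 6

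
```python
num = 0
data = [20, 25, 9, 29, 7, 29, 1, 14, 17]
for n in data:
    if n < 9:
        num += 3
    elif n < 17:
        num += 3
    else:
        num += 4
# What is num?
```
Trace:
  num=0
  num=4, n=20
  num=8, n=25
  num=11, n=9
  num=15, n=29
  num=18, n=7
  num=22, n=29
  num=25, n=1
  num=28, n=14
  num=32, n=17

Final answer: 32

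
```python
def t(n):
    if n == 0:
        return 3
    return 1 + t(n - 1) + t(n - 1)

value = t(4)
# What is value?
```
Call trace (a repeated sub-call is expanded the first time; later identical calls just restate its return value):
t(n=4)
  t(n=3)
    t(n=2)
      t(n=1)
        t(n=0)
        -> return 3
        t(n=0)
        -> return 3
      -> return 7
      t(n=1) -> return 7  (same call as traced above)
    -> return 15
    t(n=2) -> return 15  (same call as traced above)
  -> return 31
  t(n=3) -> return 31  (same call as traced above)
-> return 63

Final answer: 63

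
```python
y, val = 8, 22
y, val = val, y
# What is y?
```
Trace:
  y=8, val=22
  y=22, val=8

Final answer: 22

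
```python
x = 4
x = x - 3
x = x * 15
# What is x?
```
Trace:
  x=4
  x=1
  x=15

Final answer: 15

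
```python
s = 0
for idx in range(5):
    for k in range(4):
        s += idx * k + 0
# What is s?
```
Trace:
  s=0
  s=0, idx=0, k=0
  s=0, idx=0, k=1
  s=0, idx=0, k=2
  s=0, idx=0, k=3
  s=0, idx=1, k=0
  s=1, idx=1, k=1
  s=3, idx=1, k=2
  s=6, idx=1, k=3
  s=6, idx=2, k=0
  s=8, idx=2, k=1
  s=12, idx=2, k=2
  s=18, idx=2, k=3
  s=18, idx=3, k=0
  s=21, idx=3, k=1
  s=27, idx=3, k=2
  s=36, idx=3, k=3
  s=36, idx=4, k=0
  s=40, idx=4, k=1
  s=48, idx=4, k=2
  s=60, idx=4, k=3

Final answer: 60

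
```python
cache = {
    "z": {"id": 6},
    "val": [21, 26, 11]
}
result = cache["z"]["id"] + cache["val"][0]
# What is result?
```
Trace:
  cache={'z': {'id': 6}, 'val': [21, 26, 11]}
  cache={'z': {'id': 6}, 'val': [21, 26, 11]}, result=27

Final answer: 27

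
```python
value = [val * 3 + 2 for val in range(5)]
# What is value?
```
Trace:
  val=0
  val=1
  val=2
  val=3
  val=4
  value=[2, 5, 8, 11, 14]

Final answer: [2, 5, 8, 11, 14]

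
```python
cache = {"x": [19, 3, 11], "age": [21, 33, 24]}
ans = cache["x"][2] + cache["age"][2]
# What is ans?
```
Trace:
  cache={'x': [19, 3, 11], 'age': [21, 33, 24]}
  cache={'x': [19, 3, 11], 'age': [21, 33, 24]}, ans=35

Final answer: 35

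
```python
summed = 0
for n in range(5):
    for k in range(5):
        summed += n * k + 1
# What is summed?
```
Trace:
  summed=0
  summed=1, n=0, k=0
  summed=2, n=0, k=1
  summed=3, n=0, k=2
  summed=4, n=0, k=3
  summed=5, n=0, k=4
  summed=6, n=1, k=0
  summed=8, n=1, k=1
  summed=11, n=1, k=2
  summed=15, n=1, k=3
  summed=20, n=1, k=4
  summed=21, n=2, k=0
  summed=24, n=2, k=1
  summed=29, n=2, k=2
  summed=36, n=2, k=3
  summed=45, n=2, k=4
  summed=46, n=3, k=0
  summed=50, n=3, k=1
  summed=57, n=3, k=2
  summed=67, n=3, k=3
  summed=80, n=3, k=4
  summed=81, n=4, k=0
  summed=86, n=4, k=1
  summed=95, n=4, k=2
  summed=108, n=4, k=3
  summed=125, n=4, k=4

Final answer: 125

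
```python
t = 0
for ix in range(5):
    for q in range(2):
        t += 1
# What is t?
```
Trace:
  t=0
  t=1, ix=0, q=0
  t=2, ix=0, q=1
  t=3, ix=1, q=0
  t=4, ix=1, q=1
  t=5, ix=2, q=0
  t=6, ix=2, q=1
  t=7, ix=3, q=0
  t=8, ix=3, q=1
  t=9, ix=4, q=0
  t=10, ix=4, q=1

Final answer: 10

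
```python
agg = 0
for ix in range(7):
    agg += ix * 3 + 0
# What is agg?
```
Trace:
  agg=0
  agg=0, ix=0
  agg=3, ix=1
  agg=9, ix=2
  agg=18, ix=3
  agg=30, ix=4
  agg=45, ix=5
  agg=63, ix=6

Final answer: 63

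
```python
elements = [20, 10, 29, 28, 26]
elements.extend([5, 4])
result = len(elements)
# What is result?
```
Trace:
  elements=[20, 10, 29, 28, 26]
  elements=[20, 10, 29, 28, 26, 5, 4]
  elements=[20, 10, 29, 28, 26, 5, 4], result=7

Final answer: 7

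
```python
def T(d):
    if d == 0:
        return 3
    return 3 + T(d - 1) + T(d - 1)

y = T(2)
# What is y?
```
Call trace (a repeated sub-call is expanded the first time; later identical calls just restate its return value):
T(d=2)
  T(d=1)
    T(d=0)
    -> return 3
    T(d=0)
    -> return 3
  -> return 9
  T(d=1) -> return 9  (same call as traced above)
-> return 21

Final answer: 21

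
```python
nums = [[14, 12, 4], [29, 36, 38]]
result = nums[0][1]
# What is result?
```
Trace:
  nums=[[14, 12, 4], [29, 36, 38]]
  nums=[[14, 12, 4], [29, 36, 38]], result=12

Final answer: 12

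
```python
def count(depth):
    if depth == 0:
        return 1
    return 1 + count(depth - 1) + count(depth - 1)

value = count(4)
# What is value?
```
Call trace (a repeated sub-call is expanded the first time; later identical calls just restate its return value):
count(depth=4)
  count(depth=3)
    count(depth=2)
      count(depth=1)
        count(depth=0)
        -> return 1
        count(depth=0)
        -> return 1
      -> return 3
      count(depth=1) -> return 3  (same call as traced above)
    -> return 7
    count(depth=2) -> return 7  (same call as traced above)
  -> return 15
  count(depth=3) -> return 15  (same call as traced above)
-> return 31

Final answer: 31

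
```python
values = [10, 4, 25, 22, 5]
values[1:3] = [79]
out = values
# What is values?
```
Trace:
  values=[10, 4, 25, 22, 5]
  values=[10, 79, 22, 5]
  values=[10, 79, 22, 5], out=[10, 79, 22, 5]

Final answer: [10, 79, 22, 5]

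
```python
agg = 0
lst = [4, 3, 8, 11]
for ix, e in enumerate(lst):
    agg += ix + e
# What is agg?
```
Trace:
  agg=0
  agg=4, ix=0, e=4
  agg=8, ix=1, e=3
  agg=18, ix=2, e=8
  agg=32, ix=3, e=11

Final answer: 32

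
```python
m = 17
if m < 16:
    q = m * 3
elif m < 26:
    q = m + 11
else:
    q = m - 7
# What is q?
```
Trace:
  m=17
  m=17, q=28

Final answer: 28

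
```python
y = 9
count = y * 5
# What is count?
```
Trace:
  y=9
  y=9, count=45

Final answer: 45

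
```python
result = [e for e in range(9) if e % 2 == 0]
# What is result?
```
Trace:
  e=0
  e=1
  e=2
  e=3
  e=4
  e=5
  e=6
  e=7
  e=8
  result=[0, 2, 4, 6, 8]

Final answer: [0, 2, 4, 6, 8]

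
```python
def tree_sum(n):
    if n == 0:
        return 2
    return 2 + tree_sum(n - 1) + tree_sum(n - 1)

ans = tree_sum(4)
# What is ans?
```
Call trace (a repeated sub-call is expanded the first time; later identical calls just restate its return value):
tree_sum(n=4)
  tree_sum(n=3)
    tree_sum(n=2)
      tree_sum(n=1)
        tree_sum(n=0)
        -> return 2
        tree_sum(n=0)
        -> return 2
      -> return 6
      tree_sum(n=1) -> return 6  (same call as traced above)
    -> return 14
    tree_sum(n=2) -> return 14  (same call as traced above)
  -> return 30
  tree_sum(n=3) -> return 30  (same call as traced above)
-> return 62

Final answer: 62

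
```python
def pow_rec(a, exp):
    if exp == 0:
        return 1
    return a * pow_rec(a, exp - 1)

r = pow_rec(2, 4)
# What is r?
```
Call trace:
pow_rec(a=2, exp=4)
  pow_rec(a=2, exp=3)
    pow_rec(a=2, exp=2)
      pow_rec(a=2, exp=1)
        pow_rec(a=2, exp=0)
        -> return 1
      -> return 2
    -> return 4
  -> return 8
-> return 16

Final answer: 16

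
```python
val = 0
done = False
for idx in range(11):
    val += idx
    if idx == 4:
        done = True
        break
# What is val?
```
Trace:
  val=0
  val=0, done=False
  val=0, done=False, idx=0
  val=1, done=False, idx=1
  val=3, done=False, idx=2
  val=6, done=False, idx=3
  val=10, done=True, idx=4

Final answer: 10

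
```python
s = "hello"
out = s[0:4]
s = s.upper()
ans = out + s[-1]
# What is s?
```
Trace:
  s='hello'
  s='hello', out='hell'
  s='HELLO', out='hell'
  s='HELLO', out='hell', ans='hellO'

Final answer: 'HELLO'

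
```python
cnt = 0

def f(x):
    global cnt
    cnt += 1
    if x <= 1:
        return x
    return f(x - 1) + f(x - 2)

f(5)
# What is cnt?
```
Call trace (a repeated sub-call is expanded the first time; later identical calls just restate its return value):
f(x=5)
  f(x=4)
    f(x=3)
      f(x=2)
        f(x=1)
        -> return 1
        f(x=0)
        -> return 0
      -> return 1
      f(x=1)
      -> return 1
    -> return 2
    f(x=2) -> return 1  (same call as traced above)
  -> return 3
  f(x=3) -> return 2  (same call as traced above)
-> return 5

cnt is incremented once per call, so count the calls in each subtree. Let C(x) = number of calls made by f(x).
C(0) = C(1) = 1 (base case, no recursion); C(x) = 1 + C(x - 1) + C(x - 2) otherwise.
C(2) = 1 + C(1) + C(0) = 1 + 1 + 1 = 3
C(3) = 1 + C(2) + C(1) = 1 + 3 + 1 = 5
C(4) = 1 + C(3) + C(2) = 1 + 5 + 3 = 9
C(5) = 1 + C(4) + C(3) = 1 + 9 + 5 = 15
cnt = C(5) = 15

Final answer: 15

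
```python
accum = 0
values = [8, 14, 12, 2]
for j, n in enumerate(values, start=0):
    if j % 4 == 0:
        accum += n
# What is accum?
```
Trace:
  accum=0
  accum=8, j=0, n=8
  accum=8, j=1, n=14
  accum=8, j=2, n=12
  accum=8, j=3, n=2

Final answer: 8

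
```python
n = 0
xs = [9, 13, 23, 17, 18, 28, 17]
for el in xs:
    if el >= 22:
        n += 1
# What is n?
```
Trace:
  n=0
  n=0, el=9
  n=0, el=13
  n=1, el=23
  n=1, el=17
  n=1, el=18
  n=2, el=28
  n=2, el=17

Final answer: 2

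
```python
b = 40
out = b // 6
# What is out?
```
Trace:
  b=40
  b=40, out=6

Final answer: 6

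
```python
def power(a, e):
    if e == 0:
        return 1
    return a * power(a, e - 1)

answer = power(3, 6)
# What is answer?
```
Call trace:
power(a=3, e=6)
  power(a=3, e=5)
    power(a=3, e=4)
      power(a=3, e=3)
        power(a=3, e=2)
          power(a=3, e=1)
            power(a=3, e=0)
            -> return 1
          -> return 3
        -> return 9
      -> return 27
    -> return 81
  -> return 243
-> return 729

Final answer: 729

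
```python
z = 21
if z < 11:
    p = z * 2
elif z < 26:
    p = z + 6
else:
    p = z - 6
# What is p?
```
Trace:
  z=21
  z=21, p=27

Final answer: 27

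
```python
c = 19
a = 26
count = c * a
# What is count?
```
Trace:
  c=19
  c=19, a=26
  c=19, a=26, count=494

Final answer: 494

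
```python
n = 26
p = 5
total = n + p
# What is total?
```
Trace:
  n=26
  n=26, p=5
  n=26, p=5, total=31

Final answer: 31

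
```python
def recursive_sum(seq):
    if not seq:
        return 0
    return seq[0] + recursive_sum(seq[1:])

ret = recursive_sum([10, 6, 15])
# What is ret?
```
Call trace:
recursive_sum(seq=[10, 6, 15])
  recursive_sum(seq=[6, 15])
    recursive_sum(seq=[15])
      recursive_sum(seq=[])
      -> return 0
    -> return 15
  -> return 21
-> return 31

Final answer: 31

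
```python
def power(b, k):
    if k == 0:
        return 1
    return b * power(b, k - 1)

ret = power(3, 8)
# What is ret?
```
Call trace:
power(b=3, k=8)
  power(b=3, k=7)
    power(b=3, k=6)
      power(b=3, k=5)
        power(b=3, k=4)
          power(b=3, k=3)
            power(b=3, k=2)
              power(b=3, k=1)
                power(b=3, k=0)
                -> return 1
              -> return 3
            -> return 9
          -> return 27
        -> return 81
      -> return 243
    -> return 729
  -> return 2187
-> return 6561

Final answer: 6561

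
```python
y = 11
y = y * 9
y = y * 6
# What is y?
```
Trace:
  y=11
  y=99
  y=594

Final answer: 594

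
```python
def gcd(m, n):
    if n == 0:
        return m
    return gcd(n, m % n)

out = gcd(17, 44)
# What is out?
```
Call trace:
gcd(m=17, n=44)
  gcd(m=44, n=17)
    gcd(m=17, n=10)
      gcd(m=10, n=7)
        gcd(m=7, n=3)
          gcd(m=3, n=1)
            gcd(m=1, n=0)
            -> return 1
          -> return 1
        -> return 1
      -> return 1
    -> return 1
  -> return 1
-> return 1

Final answer: 1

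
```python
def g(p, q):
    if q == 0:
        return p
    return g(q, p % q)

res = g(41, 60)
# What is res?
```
Call trace:
g(p=41, q=60)
  g(p=60, q=41)
    g(p=41, q=19)
      g(p=19, q=3)
        g(p=3, q=1)
          g(p=1, q=0)
          -> return 1
        -> return 1
      -> return 1
    -> return 1
  -> return 1
-> return 1

Final answer: 1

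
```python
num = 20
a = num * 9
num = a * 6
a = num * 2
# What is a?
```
Trace:
  num=20
  num=20, a=180
  num=1080, a=180
  num=1080, a=2160

Final answer: 2160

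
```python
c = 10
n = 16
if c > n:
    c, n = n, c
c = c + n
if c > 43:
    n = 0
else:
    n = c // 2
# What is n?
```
Trace:
  c=10
  c=10, n=16
  c=10, n=16
  c=26, n=16
  c=26, n=13

Final answer: 13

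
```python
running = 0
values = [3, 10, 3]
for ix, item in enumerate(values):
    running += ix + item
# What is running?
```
Trace:
  running=0
  running=3, ix=0, item=3
  running=14, ix=1, item=10
  running=19, ix=2, item=3

Final answer: 19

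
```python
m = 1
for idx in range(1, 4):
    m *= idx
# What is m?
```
Trace:
  m=1
  m=1, idx=1
  m=2, idx=2
  m=6, idx=3

Final answer: 6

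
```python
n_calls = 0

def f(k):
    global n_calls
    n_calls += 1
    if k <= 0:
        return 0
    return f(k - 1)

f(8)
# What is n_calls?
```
Call trace:
f(k=8)
  f(k=7)
    f(k=6)
      f(k=5)
        f(k=4)
          f(k=3)
            f(k=2)
              f(k=1)
                f(k=0)
                -> return 0
              -> return 0
            -> return 0
          -> return 0
        -> return 0
      -> return 0
    -> return 0
  -> return 0
-> return 0

n_calls is incremented once per call. f is entered once for each k = 8, 7, 6, 5, 4, 3, 2, 1, 0 (the k <= 0 call returns without recursing), i.e. 8 + 1 calls.
n_calls = 9

Final answer: 9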